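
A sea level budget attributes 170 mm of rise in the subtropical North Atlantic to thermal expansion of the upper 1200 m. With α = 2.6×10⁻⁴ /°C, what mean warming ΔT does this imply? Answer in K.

0.54 K

ΔT = Δh/(αH) = 0.17 / (2.6×10⁻⁴ × 1200) ≈ 0.5449 K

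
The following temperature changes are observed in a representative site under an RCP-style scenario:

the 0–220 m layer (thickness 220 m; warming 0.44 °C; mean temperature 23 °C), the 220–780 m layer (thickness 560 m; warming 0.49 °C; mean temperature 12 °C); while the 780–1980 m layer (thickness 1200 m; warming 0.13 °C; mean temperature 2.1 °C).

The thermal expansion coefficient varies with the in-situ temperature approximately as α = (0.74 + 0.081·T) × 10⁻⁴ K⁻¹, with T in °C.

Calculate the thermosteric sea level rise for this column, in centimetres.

8.64 cm

Layer 1: α = (0.74 + 0.081×23)×10⁻⁴ = 2.603×10⁻⁴ K⁻¹
Layer 2: α = (0.74 + 0.081×12)×10⁻⁴ = 1.712×10⁻⁴ K⁻¹
Layer 3: α = (0.74 + 0.081×2.1)×10⁻⁴ = 0.9101×10⁻⁴ K⁻¹
Layer 1: 2.603×10⁻⁴ × 0.44 × 220 = 0.02519704 m
1.712×10⁻⁴ × 560 × 0.49 = 0.04697728 m
0.9101×10⁻⁴ × 0.13 × 1200 = 0.01419756 m
Δh = 0.02519704 + 0.04697728 + 0.01419756 = 0.08637188 m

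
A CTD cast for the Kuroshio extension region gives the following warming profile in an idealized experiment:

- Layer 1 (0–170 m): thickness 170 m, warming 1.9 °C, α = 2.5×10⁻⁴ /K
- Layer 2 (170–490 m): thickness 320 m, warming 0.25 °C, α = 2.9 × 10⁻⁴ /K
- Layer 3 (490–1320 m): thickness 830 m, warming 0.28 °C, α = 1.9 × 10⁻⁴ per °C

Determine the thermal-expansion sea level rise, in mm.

148 mm

0–170 m: 170 × 2.5×10⁻⁴ × 1.9 = 0.08075 m
0.25 × 2.9×10⁻⁴ × 320 = 0.02320 m
830 × 0.28 × 1.9×10⁻⁴ = 0.044156 m
Δh = 0.08075 + 0.02320 + 0.044156 = 0.148106 m ≈ 148 mm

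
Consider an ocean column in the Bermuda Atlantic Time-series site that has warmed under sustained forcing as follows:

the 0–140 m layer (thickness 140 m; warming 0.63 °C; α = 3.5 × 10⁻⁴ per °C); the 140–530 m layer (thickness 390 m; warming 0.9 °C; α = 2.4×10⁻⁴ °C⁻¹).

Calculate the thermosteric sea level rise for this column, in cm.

Δh ≈ 12 cm

0–140 m: 0.63 × 140 × 3.5×10⁻⁴ = 0.03087 m
140–530 m: 2.4×10⁻⁴ × 390 × 0.9 = 0.08424 m
Δh = 0.03087 + 0.08424 = 0.11511 m ≈ 12 cm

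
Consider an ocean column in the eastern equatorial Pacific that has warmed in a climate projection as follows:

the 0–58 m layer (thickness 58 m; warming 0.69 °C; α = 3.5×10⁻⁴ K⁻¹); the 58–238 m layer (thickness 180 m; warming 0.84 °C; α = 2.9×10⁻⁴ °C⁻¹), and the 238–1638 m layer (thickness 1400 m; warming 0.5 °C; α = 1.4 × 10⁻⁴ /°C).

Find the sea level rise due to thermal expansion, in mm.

3.5×10⁻⁴ × 0.69 × 58 = 0.014007 m
Layer 2: 2.9×10⁻⁴ × 0.84 × 180 = 0.043848 m
1.4×10⁻⁴ × 0.5 × 1400 = 0.09800 m
Δh = 0.014007 + 0.043848 + 0.09800 = 0.155855 m

about 156 mm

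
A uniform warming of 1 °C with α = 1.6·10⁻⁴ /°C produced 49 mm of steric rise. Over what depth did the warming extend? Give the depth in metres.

H = Δh/(αΔT) = 0.049 / (1.6×10⁻⁴ × 1) ≈ 306.3 m

H ≈ 306 m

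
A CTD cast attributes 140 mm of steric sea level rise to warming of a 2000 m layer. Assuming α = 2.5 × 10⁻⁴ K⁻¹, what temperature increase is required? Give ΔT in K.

ΔT = Δh/(αH) = 0.14 / (2.5×10⁻⁴ × 2000) = 0.2800 K

about 0.280 K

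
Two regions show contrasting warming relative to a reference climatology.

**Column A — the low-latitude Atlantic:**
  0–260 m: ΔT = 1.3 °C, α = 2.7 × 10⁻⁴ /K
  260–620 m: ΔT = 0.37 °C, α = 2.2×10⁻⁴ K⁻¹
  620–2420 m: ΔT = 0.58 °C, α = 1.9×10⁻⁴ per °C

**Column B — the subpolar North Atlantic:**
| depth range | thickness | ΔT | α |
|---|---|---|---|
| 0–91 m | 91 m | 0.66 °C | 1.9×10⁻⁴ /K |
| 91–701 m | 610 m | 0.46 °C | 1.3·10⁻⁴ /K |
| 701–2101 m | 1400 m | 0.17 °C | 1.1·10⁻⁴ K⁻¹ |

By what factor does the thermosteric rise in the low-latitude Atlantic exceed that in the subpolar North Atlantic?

a factor of 4.3

A Layer 1: 1.3 × 260 × 2.7×10⁻⁴ = 0.09126 m
A 260–620 m: 360 × 2.2×10⁻⁴ × 0.37 = 0.029304 m
A Layer 3: 0.58 × 1800 × 1.9×10⁻⁴ = 0.19836 m
A total: 0.318924 m
B 91 × 0.66 × 1.9×10⁻⁴ = 0.0114114 m
B 610 × 1.3×10⁻⁴ × 0.46 = 0.036478 m
B Layer 3: 1400 × 1.1×10⁻⁴ × 0.17 = 0.02618 m
B total: 0.0740694 m
Ratio: 0.318924 / 0.0740694 ≈ 4.306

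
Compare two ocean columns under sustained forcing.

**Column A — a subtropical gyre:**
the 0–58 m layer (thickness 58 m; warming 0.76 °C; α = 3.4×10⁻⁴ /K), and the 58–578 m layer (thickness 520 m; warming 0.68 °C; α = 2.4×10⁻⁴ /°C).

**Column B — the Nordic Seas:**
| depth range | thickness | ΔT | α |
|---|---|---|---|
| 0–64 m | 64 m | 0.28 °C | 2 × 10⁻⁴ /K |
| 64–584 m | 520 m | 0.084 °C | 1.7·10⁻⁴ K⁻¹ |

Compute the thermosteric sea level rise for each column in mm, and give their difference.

A 58 × 3.4×10⁻⁴ × 0.76 = 0.0149872 m
A 58–578 m: 2.4×10⁻⁴ × 520 × 0.68 = 0.084864 m
A total: 0.0998512 m
B 0–64 m: 2×10⁻⁴ × 64 × 0.28 = 0.003584 m
B 64–584 m: 0.084 × 520 × 1.7×10⁻⁴ = 0.0074256 m
B total: 0.0110096 m
Difference: 0.0998512 − 0.0110096 = 0.0888416 m

Δh_A ≈ 100 mm, Δh_B ≈ 11 mm; difference ≈ 89 mm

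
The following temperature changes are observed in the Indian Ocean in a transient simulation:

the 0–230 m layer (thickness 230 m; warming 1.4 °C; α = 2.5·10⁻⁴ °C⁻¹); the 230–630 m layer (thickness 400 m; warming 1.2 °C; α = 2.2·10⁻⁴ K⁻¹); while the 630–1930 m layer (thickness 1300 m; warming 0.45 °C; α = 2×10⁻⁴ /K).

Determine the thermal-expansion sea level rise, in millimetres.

Layer 1: 1.4 × 230 × 2.5×10⁻⁴ = 0.08050 m
230–630 m: 400 × 2.2×10⁻⁴ × 1.2 = 0.10560 m
Layer 3: 2×10⁻⁴ × 0.45 × 1300 = 0.11700 m
Δh = 0.08050 + 0.10560 + 0.11700 = 0.30310 m ≈ 303 mm

Δh ≈ 303 mm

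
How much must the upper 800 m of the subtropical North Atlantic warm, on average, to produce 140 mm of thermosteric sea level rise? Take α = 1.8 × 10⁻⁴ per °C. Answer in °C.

about 0.972 °C

ΔT = Δh/(αH) = 0.14 / (1.8×10⁻⁴ × 800) ≈ 0.9722 °C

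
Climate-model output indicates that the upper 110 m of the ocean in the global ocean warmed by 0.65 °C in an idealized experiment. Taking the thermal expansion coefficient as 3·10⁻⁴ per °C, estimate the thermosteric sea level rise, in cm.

Δh = αΔT·H = 3×10⁻⁴ × 0.65 × 110 = 0.02145 m

Δh = 2.15 cm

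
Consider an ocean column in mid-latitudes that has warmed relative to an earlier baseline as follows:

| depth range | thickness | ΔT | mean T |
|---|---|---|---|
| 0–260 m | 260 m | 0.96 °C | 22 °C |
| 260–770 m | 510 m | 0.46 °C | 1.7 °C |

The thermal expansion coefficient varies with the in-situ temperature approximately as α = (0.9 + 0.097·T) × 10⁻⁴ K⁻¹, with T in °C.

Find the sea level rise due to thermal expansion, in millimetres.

Layer 1: α = (0.9 + 0.097×22)×10⁻⁴ = 3.034×10⁻⁴ K⁻¹
Layer 2: α = (0.9 + 0.097×1.7)×10⁻⁴ = 1.0649×10⁻⁴ K⁻¹
Layer 1: 0.96 × 3.034×10⁻⁴ × 260 = 0.07572864 m
Layer 2: 510 × 0.46 × 1.0649×10⁻⁴ = 0.024982554 m
Δh = 0.07572864 + 0.024982554 = 0.100711194 m

about 100 mm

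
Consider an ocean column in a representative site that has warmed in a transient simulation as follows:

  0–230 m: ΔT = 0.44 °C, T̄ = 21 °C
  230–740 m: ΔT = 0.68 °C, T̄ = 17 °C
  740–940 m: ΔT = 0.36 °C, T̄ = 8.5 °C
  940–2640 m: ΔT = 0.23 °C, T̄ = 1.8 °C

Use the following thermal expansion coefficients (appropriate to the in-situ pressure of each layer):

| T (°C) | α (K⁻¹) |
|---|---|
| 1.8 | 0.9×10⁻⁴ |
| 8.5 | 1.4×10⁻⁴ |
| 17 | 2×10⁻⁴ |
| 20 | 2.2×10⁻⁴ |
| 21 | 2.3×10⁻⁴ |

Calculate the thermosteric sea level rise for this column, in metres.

0.138 m

Layer 1 at 21 °C → α = 2.3×10⁻⁴ K⁻¹
Layer 2 at 17 °C → α = 2×10⁻⁴ K⁻¹
Layer 3 at 8.5 °C → α = 1.4×10⁻⁴ K⁻¹
Layer 4 at 1.8 °C → α = 0.9×10⁻⁴ K⁻¹
2.3×10⁻⁴ × 0.44 × 230 = 0.023276 m
510 × 0.68 × 2×10⁻⁴ = 0.06936 m
740–940 m: 1.4×10⁻⁴ × 0.36 × 200 = 0.01008 m
940–2640 m: 1700 × 0.23 × 0.9×10⁻⁴ = 0.03519 m
Δh = 0.023276 + 0.06936 + 0.01008 + 0.03519 = 0.137906 m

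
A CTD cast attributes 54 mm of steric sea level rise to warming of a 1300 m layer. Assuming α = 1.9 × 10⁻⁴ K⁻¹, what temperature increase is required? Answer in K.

ΔT ≈ 0.22 K

ΔT = Δh/(αH) = 0.054 / (1.9×10⁻⁴ × 1300) ≈ 0.2186 K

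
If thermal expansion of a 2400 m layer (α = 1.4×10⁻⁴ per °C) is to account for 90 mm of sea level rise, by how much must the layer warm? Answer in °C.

about 0.268 °C

ΔT = Δh/(αH) = 0.09 / (1.4×10⁻⁴ × 2400) ≈ 0.2679 °C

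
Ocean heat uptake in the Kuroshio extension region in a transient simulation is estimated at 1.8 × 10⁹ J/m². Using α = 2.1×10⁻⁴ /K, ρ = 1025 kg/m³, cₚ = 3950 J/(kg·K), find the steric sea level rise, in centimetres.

Δh = 9.34 cm

Δh = αQ/(ρcₚ) = 2.1×10⁻⁴ × 1.8×10⁹ / (1025 × 3950) ≈ 0.093362 m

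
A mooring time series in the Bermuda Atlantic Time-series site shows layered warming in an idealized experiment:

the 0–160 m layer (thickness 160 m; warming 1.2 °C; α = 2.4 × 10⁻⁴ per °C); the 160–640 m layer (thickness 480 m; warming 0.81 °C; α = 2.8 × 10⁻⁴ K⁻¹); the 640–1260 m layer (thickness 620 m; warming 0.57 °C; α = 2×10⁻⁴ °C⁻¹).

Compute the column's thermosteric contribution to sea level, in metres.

Δh = 0.23 m

Layer 1: 2.4×10⁻⁴ × 1.2 × 160 = 0.04608 m
2.8×10⁻⁴ × 0.81 × 480 = 0.108864 m
640–1260 m: 2×10⁻⁴ × 0.57 × 620 = 0.07068 m
Δh = 0.04608 + 0.108864 + 0.07068 = 0.225624 m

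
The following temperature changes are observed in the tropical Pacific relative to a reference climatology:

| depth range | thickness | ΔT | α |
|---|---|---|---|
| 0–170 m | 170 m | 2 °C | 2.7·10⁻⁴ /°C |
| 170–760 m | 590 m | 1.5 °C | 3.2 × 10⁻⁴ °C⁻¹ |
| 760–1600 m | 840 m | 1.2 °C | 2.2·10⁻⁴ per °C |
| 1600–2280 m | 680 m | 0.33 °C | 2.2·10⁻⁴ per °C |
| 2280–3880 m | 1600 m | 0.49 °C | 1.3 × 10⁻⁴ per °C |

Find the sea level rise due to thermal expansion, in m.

0–170 m: 2 × 2.7×10⁻⁴ × 170 = 0.09180 m
170–760 m: 590 × 1.5 × 3.2×10⁻⁴ = 0.28320 m
2.2×10⁻⁴ × 1.2 × 840 = 0.22176 m
1600–2280 m: 680 × 0.33 × 2.2×10⁻⁴ = 0.049368 m
Layer 5: 1600 × 1.3×10⁻⁴ × 0.49 = 0.10192 m
Δh = 0.09180 + 0.28320 + 0.22176 + 0.049368 + 0.10192 = 0.748048 m

Δh = 0.748 m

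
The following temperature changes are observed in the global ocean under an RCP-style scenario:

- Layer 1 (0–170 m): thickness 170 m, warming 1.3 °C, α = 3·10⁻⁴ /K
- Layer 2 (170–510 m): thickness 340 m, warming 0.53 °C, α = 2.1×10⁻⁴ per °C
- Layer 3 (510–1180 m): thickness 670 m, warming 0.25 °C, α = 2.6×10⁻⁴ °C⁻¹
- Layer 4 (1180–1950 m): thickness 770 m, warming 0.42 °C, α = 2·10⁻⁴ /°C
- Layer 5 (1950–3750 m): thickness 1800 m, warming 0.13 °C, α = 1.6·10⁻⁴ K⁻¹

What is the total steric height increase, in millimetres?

0–170 m: 170 × 1.3 × 3×10⁻⁴ = 0.06630 m
170–510 m: 0.53 × 2.1×10⁻⁴ × 340 = 0.037842 m
2.6×10⁻⁴ × 670 × 0.25 = 0.04355 m
0.42 × 2×10⁻⁴ × 770 = 0.06468 m
Layer 5: 0.13 × 1800 × 1.6×10⁻⁴ = 0.03744 m
Δh = 0.06630 + 0.037842 + 0.04355 + 0.06468 + 0.03744 = 0.249812 m ≈ 250 mm

about 250 mm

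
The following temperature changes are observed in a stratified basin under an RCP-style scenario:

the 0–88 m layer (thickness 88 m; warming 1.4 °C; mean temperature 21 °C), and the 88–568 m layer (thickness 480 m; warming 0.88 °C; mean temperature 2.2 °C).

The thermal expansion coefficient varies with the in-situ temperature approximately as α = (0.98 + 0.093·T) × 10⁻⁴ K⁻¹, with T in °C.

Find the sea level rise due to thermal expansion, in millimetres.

Δh = 86.2 mm

Layer 1: α = (0.98 + 0.093×21)×10⁻⁴ = 2.933×10⁻⁴ K⁻¹
Layer 2: α = (0.98 + 0.093×2.2)×10⁻⁴ = 1.1846×10⁻⁴ K⁻¹
1.4 × 88 × 2.933×10⁻⁴ = 0.03613456 m
1.1846×10⁻⁴ × 480 × 0.88 = 0.050037504 m
Δh = 0.03613456 + 0.050037504 = 0.086172064 m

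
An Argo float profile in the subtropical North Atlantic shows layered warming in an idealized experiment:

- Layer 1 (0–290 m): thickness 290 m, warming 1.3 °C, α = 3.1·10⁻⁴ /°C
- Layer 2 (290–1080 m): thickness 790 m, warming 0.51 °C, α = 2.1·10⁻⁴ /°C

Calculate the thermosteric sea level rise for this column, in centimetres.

20 cm

1.3 × 290 × 3.1×10⁻⁴ = 0.11687 m
Layer 2: 0.51 × 790 × 2.1×10⁻⁴ = 0.084609 m
Δh = 0.11687 + 0.084609 = 0.201479 m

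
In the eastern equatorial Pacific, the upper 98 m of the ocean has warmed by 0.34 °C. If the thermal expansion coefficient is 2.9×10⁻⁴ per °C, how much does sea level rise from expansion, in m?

Δh ≈ 0.00966 m

Δh = αΔT·H = 2.9×10⁻⁴ × 0.34 × 98 = 0.0096628 m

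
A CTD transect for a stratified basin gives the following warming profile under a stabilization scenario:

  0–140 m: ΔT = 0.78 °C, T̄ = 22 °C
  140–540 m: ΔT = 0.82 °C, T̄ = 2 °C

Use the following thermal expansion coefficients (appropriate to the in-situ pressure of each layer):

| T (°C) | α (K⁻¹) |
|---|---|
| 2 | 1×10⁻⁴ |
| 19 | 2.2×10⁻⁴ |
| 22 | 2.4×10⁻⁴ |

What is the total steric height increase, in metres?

Δh ≈ 0.0590 m

Layer 1 at 22 °C → α = 2.4×10⁻⁴ K⁻¹
Layer 2 at 2 °C → α = 1×10⁻⁴ K⁻¹
Layer 1: 2.4×10⁻⁴ × 0.78 × 140 = 0.026208 m
0.82 × 400 × 1×10⁻⁴ = 0.03280 m
Δh = 0.026208 + 0.03280 = 0.059008 m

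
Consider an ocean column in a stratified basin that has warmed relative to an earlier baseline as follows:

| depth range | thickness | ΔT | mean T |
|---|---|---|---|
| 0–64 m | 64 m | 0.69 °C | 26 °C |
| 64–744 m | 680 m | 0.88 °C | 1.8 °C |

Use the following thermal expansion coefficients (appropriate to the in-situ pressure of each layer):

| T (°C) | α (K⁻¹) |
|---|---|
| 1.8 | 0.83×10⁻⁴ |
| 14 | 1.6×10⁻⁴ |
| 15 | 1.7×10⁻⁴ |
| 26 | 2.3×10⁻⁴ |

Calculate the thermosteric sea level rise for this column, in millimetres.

about 60 mm

Layer 1 at 26 °C → α = 2.3×10⁻⁴ K⁻¹
Layer 2 at 1.8 °C → α = 0.83×10⁻⁴ K⁻¹
0–64 m: 2.3×10⁻⁴ × 0.69 × 64 = 0.0101568 m
Layer 2: 680 × 0.88 × 0.83×10⁻⁴ = 0.0496672 m
Δh = 0.0101568 + 0.0496672 = 0.059824 m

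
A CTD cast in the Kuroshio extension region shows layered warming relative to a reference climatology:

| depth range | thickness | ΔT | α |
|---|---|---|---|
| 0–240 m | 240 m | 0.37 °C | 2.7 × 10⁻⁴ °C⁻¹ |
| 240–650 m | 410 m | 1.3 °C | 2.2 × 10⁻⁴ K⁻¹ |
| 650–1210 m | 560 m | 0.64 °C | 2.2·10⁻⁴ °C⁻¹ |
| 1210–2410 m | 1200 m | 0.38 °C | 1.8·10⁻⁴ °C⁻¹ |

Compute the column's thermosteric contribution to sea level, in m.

about 0.30 m

0–240 m: 240 × 2.7×10⁻⁴ × 0.37 = 0.023976 m
Layer 2: 410 × 2.2×10⁻⁴ × 1.3 = 0.11726 m
650–1210 m: 0.64 × 2.2×10⁻⁴ × 560 = 0.078848 m
Layer 4: 1200 × 0.38 × 1.8×10⁻⁴ = 0.08208 m
Δh = 0.023976 + 0.11726 + 0.078848 + 0.08208 = 0.302164 m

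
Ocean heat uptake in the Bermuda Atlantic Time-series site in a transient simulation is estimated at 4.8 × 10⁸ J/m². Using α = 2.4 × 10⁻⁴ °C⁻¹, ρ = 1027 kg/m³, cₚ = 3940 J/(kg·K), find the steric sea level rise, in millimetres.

Δh = αQ/(ρcₚ) = 2.4×10⁻⁴ × 4.8×10⁸ / (1027 × 3940) ≈ 0.02847 m

28.5 mm of thermosteric rise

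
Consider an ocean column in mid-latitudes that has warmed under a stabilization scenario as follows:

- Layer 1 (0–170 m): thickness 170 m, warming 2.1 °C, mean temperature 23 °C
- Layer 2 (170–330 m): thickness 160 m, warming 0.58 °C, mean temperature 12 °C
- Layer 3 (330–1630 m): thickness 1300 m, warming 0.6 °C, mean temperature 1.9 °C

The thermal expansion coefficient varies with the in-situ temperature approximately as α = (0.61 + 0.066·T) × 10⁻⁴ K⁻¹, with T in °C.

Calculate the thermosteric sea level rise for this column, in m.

0.15 m of thermosteric rise

Layer 1: α = (0.61 + 0.066×23)×10⁻⁴ = 2.128×10⁻⁴ K⁻¹
Layer 2: α = (0.61 + 0.066×12)×10⁻⁴ = 1.402×10⁻⁴ K⁻¹
Layer 3: α = (0.61 + 0.066×1.9)×10⁻⁴ = 0.7354×10⁻⁴ K⁻¹
0–170 m: 2.128×10⁻⁴ × 2.1 × 170 = 0.0759696 m
Layer 2: 1.402×10⁻⁴ × 0.58 × 160 = 0.01301056 m
Layer 3: 0.6 × 1300 × 0.7354×10⁻⁴ = 0.0573612 m
Δh = 0.0759696 + 0.01301056 + 0.0573612 = 0.14634136 m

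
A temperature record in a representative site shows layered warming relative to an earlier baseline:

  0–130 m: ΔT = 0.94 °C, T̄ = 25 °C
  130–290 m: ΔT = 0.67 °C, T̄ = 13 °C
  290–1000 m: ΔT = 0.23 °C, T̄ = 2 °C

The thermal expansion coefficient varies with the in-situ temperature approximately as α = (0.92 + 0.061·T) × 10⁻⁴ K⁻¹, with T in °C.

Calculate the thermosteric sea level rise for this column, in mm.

Layer 1: α = (0.92 + 0.061×25)×10⁻⁴ = 2.445×10⁻⁴ K⁻¹
Layer 2: α = (0.92 + 0.061×13)×10⁻⁴ = 1.713×10⁻⁴ K⁻¹
Layer 3: α = (0.92 + 0.061×2)×10⁻⁴ = 1.042×10⁻⁴ K⁻¹
0–130 m: 0.94 × 130 × 2.445×10⁻⁴ = 0.0298779 m
Layer 2: 1.713×10⁻⁴ × 160 × 0.67 = 0.01836336 m
710 × 1.042×10⁻⁴ × 0.23 = 0.01701586 m
Δh = 0.0298779 + 0.01836336 + 0.01701586 = 0.06525712 m

Δh = 65 mm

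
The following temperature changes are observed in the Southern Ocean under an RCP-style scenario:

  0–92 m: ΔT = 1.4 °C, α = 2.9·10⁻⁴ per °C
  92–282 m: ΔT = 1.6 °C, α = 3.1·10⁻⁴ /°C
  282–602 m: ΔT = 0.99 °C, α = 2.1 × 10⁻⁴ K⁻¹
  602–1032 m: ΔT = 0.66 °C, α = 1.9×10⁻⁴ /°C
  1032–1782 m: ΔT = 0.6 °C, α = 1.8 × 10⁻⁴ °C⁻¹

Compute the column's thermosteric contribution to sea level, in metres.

2.9×10⁻⁴ × 1.4 × 92 = 0.037352 m
92–282 m: 3.1×10⁻⁴ × 190 × 1.6 = 0.09424 m
0.99 × 2.1×10⁻⁴ × 320 = 0.066528 m
430 × 0.66 × 1.9×10⁻⁴ = 0.053922 m
Layer 5: 1.8×10⁻⁴ × 750 × 0.6 = 0.08100 m
Δh = 0.037352 + 0.09424 + 0.066528 + 0.053922 + 0.08100 = 0.333042 m

0.333 m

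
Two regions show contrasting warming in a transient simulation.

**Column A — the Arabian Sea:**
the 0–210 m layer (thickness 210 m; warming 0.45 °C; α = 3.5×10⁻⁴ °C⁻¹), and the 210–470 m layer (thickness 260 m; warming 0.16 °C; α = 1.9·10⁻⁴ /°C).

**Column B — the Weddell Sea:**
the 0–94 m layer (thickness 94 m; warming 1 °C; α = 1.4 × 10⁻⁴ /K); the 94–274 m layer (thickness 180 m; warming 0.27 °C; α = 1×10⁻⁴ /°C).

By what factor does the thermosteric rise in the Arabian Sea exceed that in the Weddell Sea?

a factor of 2.3

A Layer 1: 3.5×10⁻⁴ × 0.45 × 210 = 0.033075 m
A 1.9×10⁻⁴ × 260 × 0.16 = 0.007904 m
A total: 0.040979 m
B 1.4×10⁻⁴ × 94 × 1 = 0.01316 m
B 94–274 m: 0.27 × 180 × 1×10⁻⁴ = 0.00486 m
B total: 0.01802 m
Ratio: 0.040979 / 0.01802 ≈ 2.274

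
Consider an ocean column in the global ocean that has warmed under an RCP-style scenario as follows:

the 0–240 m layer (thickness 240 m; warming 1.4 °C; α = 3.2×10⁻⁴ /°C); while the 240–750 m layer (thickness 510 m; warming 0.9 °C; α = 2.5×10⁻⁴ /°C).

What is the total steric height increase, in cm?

3.2×10⁻⁴ × 240 × 1.4 = 0.10752 m
2.5×10⁻⁴ × 0.9 × 510 = 0.11475 m
Δh = 0.10752 + 0.11475 = 0.22227 m

22.2 cm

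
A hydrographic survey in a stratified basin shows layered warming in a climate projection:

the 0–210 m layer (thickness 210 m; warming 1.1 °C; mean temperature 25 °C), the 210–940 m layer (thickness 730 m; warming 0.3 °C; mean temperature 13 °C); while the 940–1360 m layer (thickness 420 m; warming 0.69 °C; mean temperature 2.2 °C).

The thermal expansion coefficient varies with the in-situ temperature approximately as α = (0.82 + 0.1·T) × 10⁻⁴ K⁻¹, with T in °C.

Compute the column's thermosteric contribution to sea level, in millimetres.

Δh = 153 mm

Layer 1: α = (0.82 + 0.1×25)×10⁻⁴ = 3.32×10⁻⁴ K⁻¹
Layer 2: α = (0.82 + 0.1×13)×10⁻⁴ = 2.12×10⁻⁴ K⁻¹
Layer 3: α = (0.82 + 0.1×2.2)×10⁻⁴ = 1.04×10⁻⁴ K⁻¹
0–210 m: 3.32×10⁻⁴ × 210 × 1.1 = 0.076692 m
Layer 2: 2.12×10⁻⁴ × 0.3 × 730 = 0.046428 m
0.69 × 420 × 1.04×10⁻⁴ = 0.0301392 m
Δh = 0.076692 + 0.046428 + 0.0301392 = 0.1532592 m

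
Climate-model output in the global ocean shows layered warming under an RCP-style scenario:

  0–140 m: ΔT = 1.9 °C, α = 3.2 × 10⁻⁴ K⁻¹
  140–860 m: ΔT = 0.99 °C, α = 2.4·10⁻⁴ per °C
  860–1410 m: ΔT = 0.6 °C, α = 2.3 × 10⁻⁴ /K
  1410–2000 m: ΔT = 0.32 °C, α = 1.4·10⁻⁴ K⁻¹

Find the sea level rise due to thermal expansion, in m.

Layer 1: 1.9 × 140 × 3.2×10⁻⁴ = 0.08512 m
0.99 × 2.4×10⁻⁴ × 720 = 0.171072 m
860–1410 m: 0.6 × 550 × 2.3×10⁻⁴ = 0.07590 m
Layer 4: 0.32 × 590 × 1.4×10⁻⁴ = 0.026432 m
Δh = 0.08512 + 0.171072 + 0.07590 + 0.026432 = 0.358524 m

Δh ≈ 0.359 m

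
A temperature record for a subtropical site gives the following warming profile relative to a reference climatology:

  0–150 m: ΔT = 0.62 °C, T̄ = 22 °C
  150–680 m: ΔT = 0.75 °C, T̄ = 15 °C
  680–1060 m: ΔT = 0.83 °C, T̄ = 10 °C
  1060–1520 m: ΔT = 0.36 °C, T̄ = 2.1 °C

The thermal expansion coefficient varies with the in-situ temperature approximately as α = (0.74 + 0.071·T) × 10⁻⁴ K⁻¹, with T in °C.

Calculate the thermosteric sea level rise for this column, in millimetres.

about 154 mm

Layer 1: α = (0.74 + 0.071×22)×10⁻⁴ = 2.302×10⁻⁴ K⁻¹
Layer 2: α = (0.74 + 0.071×15)×10⁻⁴ = 1.805×10⁻⁴ K⁻¹
Layer 3: α = (0.74 + 0.071×10)×10⁻⁴ = 1.45×10⁻⁴ K⁻¹
Layer 4: α = (0.74 + 0.071×2.1)×10⁻⁴ = 0.8891×10⁻⁴ K⁻¹
0–150 m: 150 × 2.302×10⁻⁴ × 0.62 = 0.0214086 m
150–680 m: 0.75 × 530 × 1.805×10⁻⁴ = 0.07174875 m
0.83 × 380 × 1.45×10⁻⁴ = 0.045733 m
1060–1520 m: 0.8891×10⁻⁴ × 0.36 × 460 = 0.014723496 m
Δh = 0.0214086 + 0.07174875 + 0.045733 + 0.014723496 = 0.153613846 m ≈ 154 mm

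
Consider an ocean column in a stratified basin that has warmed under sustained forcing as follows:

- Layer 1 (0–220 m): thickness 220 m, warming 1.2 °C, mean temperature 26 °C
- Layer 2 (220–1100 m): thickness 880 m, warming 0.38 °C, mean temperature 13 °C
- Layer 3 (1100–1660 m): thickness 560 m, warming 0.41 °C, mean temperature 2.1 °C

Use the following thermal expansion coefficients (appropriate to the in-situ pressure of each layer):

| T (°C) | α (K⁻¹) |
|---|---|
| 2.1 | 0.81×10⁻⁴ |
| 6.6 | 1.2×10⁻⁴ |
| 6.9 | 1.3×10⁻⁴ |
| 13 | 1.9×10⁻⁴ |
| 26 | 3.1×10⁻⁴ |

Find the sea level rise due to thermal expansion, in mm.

Layer 1 at 26 °C → α = 3.1×10⁻⁴ K⁻¹
Layer 2 at 13 °C → α = 1.9×10⁻⁴ K⁻¹
Layer 3 at 2.1 °C → α = 0.81×10⁻⁴ K⁻¹
220 × 3.1×10⁻⁴ × 1.2 = 0.08184 m
Layer 2: 1.9×10⁻⁴ × 880 × 0.38 = 0.063536 m
0.41 × 560 × 0.81×10⁻⁴ = 0.0185976 m
Δh = 0.08184 + 0.063536 + 0.0185976 = 0.1639736 m

164 mm of thermosteric rise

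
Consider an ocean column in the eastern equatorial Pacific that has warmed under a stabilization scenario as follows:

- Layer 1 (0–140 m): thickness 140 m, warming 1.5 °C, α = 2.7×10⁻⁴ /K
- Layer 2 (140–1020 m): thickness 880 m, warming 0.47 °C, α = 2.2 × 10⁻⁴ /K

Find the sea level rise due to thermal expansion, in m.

0–140 m: 1.5 × 140 × 2.7×10⁻⁴ = 0.05670 m
0.47 × 880 × 2.2×10⁻⁴ = 0.090992 m
Δh = 0.05670 + 0.090992 = 0.147692 m ≈ 0.148 m

about 0.148 m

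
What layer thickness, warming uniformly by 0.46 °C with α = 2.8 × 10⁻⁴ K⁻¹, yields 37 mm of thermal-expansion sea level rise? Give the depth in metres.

about 287 m

H = Δh/(αΔT) = 0.037 / (2.8×10⁻⁴ × 0.46) ≈ 287.3 m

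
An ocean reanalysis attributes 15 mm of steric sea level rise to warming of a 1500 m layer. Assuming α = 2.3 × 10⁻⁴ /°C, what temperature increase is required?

ΔT = Δh/(αH) = 0.015 / (2.3×10⁻⁴ × 1500) ≈ 0.04348 °C

0.0435 °C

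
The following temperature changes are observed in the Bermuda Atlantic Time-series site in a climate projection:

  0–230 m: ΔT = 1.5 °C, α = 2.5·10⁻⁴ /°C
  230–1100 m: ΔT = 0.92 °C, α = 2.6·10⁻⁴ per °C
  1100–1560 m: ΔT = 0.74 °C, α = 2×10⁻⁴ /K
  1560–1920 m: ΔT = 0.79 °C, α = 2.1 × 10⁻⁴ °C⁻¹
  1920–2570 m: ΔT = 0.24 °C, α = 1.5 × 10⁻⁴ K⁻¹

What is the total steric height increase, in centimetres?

1.5 × 230 × 2.5×10⁻⁴ = 0.08625 m
2.6×10⁻⁴ × 0.92 × 870 = 0.208104 m
1100–1560 m: 2×10⁻⁴ × 460 × 0.74 = 0.06808 m
Layer 4: 360 × 2.1×10⁻⁴ × 0.79 = 0.059724 m
Layer 5: 650 × 0.24 × 1.5×10⁻⁴ = 0.02340 m
Δh = 0.08625 + 0.208104 + 0.06808 + 0.059724 + 0.02340 = 0.445558 m

44.6 cm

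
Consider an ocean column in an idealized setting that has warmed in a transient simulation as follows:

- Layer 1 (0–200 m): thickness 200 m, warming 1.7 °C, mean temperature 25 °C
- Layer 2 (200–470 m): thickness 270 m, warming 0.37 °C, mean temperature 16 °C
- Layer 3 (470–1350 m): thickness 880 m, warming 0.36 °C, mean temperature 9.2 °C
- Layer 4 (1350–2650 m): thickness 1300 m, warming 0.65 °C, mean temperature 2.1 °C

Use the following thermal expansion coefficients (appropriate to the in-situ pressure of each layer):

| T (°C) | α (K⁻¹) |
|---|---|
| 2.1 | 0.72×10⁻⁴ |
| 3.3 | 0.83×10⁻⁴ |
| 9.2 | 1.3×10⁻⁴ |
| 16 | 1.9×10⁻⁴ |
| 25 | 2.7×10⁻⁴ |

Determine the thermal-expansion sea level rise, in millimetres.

Layer 1 at 25 °C → α = 2.7×10⁻⁴ K⁻¹
Layer 2 at 16 °C → α = 1.9×10⁻⁴ K⁻¹
Layer 3 at 9.2 °C → α = 1.3×10⁻⁴ K⁻¹
Layer 4 at 2.1 °C → α = 0.72×10⁻⁴ K⁻¹
Layer 1: 2.7×10⁻⁴ × 200 × 1.7 = 0.09180 m
Layer 2: 1.9×10⁻⁴ × 0.37 × 270 = 0.018981 m
Layer 3: 1.3×10⁻⁴ × 880 × 0.36 = 0.041184 m
1350–2650 m: 0.65 × 0.72×10⁻⁴ × 1300 = 0.06084 m
Δh = 0.09180 + 0.018981 + 0.041184 + 0.06084 = 0.212805 m ≈ 213 mm

about 213 mm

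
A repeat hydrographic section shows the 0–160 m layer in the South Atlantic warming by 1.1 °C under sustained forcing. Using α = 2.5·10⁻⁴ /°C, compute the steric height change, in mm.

44 mm of thermosteric rise

Δh = αΔT·H = 2.5×10⁻⁴ × 1.1 × 160 = 0.04400 m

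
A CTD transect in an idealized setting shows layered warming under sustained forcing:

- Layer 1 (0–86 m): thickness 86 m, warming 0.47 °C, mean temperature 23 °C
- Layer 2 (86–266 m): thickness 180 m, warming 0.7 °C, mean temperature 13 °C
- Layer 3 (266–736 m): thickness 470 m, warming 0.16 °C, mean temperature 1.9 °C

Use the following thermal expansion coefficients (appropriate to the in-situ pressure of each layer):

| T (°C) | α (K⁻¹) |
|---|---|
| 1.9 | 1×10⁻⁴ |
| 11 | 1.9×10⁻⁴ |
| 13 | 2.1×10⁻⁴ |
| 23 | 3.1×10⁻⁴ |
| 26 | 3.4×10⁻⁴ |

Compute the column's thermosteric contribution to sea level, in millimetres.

Δh ≈ 47 mm

Layer 1 at 23 °C → α = 3.1×10⁻⁴ K⁻¹
Layer 2 at 13 °C → α = 2.1×10⁻⁴ K⁻¹
Layer 3 at 1.9 °C → α = 1×10⁻⁴ K⁻¹
Layer 1: 3.1×10⁻⁴ × 0.47 × 86 = 0.0125302 m
86–266 m: 180 × 2.1×10⁻⁴ × 0.7 = 0.02646 m
266–736 m: 1×10⁻⁴ × 470 × 0.16 = 0.00752 m
Δh = 0.0125302 + 0.02646 + 0.00752 = 0.0465102 m ≈ 47 mm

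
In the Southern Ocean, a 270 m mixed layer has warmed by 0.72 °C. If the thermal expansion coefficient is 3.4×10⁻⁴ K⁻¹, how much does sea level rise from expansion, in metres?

Δh = αΔT·H = 3.4×10⁻⁴ × 0.72 × 270 = 0.066096 m

Δh = 0.0661 m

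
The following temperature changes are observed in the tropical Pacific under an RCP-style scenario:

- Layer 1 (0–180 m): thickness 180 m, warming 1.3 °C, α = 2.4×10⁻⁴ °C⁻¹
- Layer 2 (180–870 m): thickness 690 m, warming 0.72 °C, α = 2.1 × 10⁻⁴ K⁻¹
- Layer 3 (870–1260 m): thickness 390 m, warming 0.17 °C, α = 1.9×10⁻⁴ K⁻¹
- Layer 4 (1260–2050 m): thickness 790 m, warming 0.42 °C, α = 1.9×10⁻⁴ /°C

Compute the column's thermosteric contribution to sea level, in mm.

0–180 m: 180 × 1.3 × 2.4×10⁻⁴ = 0.05616 m
180–870 m: 2.1×10⁻⁴ × 0.72 × 690 = 0.104328 m
390 × 1.9×10⁻⁴ × 0.17 = 0.012597 m
790 × 1.9×10⁻⁴ × 0.42 = 0.063042 m
Δh = 0.05616 + 0.104328 + 0.012597 + 0.063042 = 0.236127 m ≈ 240 mm

240 mm of thermosteric rise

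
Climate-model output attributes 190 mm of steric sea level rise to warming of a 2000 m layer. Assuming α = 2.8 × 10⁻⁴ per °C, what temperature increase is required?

ΔT = Δh/(αH) = 0.19 / (2.8×10⁻⁴ × 2000) ≈ 0.3393 °C

about 0.34 °C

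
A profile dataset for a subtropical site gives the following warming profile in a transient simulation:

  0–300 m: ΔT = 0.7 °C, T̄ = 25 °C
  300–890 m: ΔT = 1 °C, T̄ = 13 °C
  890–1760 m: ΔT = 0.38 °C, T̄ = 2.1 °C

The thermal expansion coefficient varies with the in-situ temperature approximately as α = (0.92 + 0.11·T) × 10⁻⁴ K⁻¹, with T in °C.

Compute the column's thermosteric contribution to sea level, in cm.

Layer 1: α = (0.92 + 0.11×25)×10⁻⁴ = 3.67×10⁻⁴ K⁻¹
Layer 2: α = (0.92 + 0.11×13)×10⁻⁴ = 2.35×10⁻⁴ K⁻¹
Layer 3: α = (0.92 + 0.11×2.1)×10⁻⁴ = 1.151×10⁻⁴ K⁻¹
Layer 1: 0.7 × 300 × 3.67×10⁻⁴ = 0.07707 m
300–890 m: 590 × 1 × 2.35×10⁻⁴ = 0.13865 m
890–1760 m: 870 × 1.151×10⁻⁴ × 0.38 = 0.03805206 m
Δh = 0.07707 + 0.13865 + 0.03805206 = 0.25377206 m ≈ 25 cm

Δh = 25 cm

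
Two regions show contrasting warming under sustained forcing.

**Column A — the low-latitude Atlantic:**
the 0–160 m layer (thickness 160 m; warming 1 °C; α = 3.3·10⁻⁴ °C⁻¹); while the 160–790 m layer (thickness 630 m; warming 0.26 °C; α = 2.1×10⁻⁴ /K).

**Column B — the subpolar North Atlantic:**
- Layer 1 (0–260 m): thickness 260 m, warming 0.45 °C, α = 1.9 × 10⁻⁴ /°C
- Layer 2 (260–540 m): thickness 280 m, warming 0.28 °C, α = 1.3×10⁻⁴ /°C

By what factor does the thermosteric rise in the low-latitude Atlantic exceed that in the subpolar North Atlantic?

A Layer 1: 1 × 3.3×10⁻⁴ × 160 = 0.05280 m
A Layer 2: 0.26 × 630 × 2.1×10⁻⁴ = 0.034398 m
A total: 0.087198 m
B 1.9×10⁻⁴ × 260 × 0.45 = 0.02223 m
B 280 × 0.28 × 1.3×10⁻⁴ = 0.010192 m
B total: 0.032422 m
Ratio: 0.087198 / 0.032422 ≈ 2.689

≈ 2.69×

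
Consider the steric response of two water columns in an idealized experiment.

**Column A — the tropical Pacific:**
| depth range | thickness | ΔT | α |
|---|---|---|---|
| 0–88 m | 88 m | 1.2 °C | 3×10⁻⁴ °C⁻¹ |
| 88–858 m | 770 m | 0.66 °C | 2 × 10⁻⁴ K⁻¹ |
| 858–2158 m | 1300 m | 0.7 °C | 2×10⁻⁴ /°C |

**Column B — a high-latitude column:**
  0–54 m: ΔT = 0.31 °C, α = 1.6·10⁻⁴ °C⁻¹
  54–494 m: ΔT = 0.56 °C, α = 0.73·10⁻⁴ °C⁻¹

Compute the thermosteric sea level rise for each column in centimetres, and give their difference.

A: 32 cm; B: 2.1 cm; difference 29 cm

A Layer 1: 88 × 1.2 × 3×10⁻⁴ = 0.03168 m
A Layer 2: 2×10⁻⁴ × 770 × 0.66 = 0.10164 m
A 858–2158 m: 2×10⁻⁴ × 0.7 × 1300 = 0.18200 m
A total: 0.31532 m
B 0.31 × 54 × 1.6×10⁻⁴ = 0.0026784 m
B 54–494 m: 0.56 × 0.73×10⁻⁴ × 440 = 0.0179872 m
B total: 0.0206656 m
Difference: 0.31532 − 0.0206656 = 0.2946544 m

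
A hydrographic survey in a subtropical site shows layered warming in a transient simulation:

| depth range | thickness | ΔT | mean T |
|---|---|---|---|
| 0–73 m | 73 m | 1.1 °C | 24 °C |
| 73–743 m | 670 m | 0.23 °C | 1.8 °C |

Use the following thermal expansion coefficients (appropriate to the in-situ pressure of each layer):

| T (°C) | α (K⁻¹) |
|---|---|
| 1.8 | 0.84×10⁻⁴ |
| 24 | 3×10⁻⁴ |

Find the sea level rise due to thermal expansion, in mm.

Layer 1 at 24 °C → α = 3×10⁻⁴ K⁻¹
Layer 2 at 1.8 °C → α = 0.84×10⁻⁴ K⁻¹
Layer 1: 73 × 1.1 × 3×10⁻⁴ = 0.02409 m
670 × 0.84×10⁻⁴ × 0.23 = 0.0129444 m
Δh = 0.02409 + 0.0129444 = 0.0370344 m

37 mm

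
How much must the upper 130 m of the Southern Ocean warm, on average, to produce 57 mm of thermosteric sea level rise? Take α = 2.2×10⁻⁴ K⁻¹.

ΔT = Δh/(αH) = 0.057 / (2.2×10⁻⁴ × 130) ≈ 1.993 K

2.0 K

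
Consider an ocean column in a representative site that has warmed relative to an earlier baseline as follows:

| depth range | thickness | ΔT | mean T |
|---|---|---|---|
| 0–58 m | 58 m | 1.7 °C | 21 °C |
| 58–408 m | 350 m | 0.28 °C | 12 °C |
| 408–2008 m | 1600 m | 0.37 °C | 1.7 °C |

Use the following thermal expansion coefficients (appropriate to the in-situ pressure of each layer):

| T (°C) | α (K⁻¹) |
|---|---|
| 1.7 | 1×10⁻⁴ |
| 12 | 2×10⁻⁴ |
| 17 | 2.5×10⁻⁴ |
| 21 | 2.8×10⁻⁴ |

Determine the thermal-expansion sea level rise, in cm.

Layer 1 at 21 °C → α = 2.8×10⁻⁴ K⁻¹
Layer 2 at 12 °C → α = 2×10⁻⁴ K⁻¹
Layer 3 at 1.7 °C → α = 1×10⁻⁴ K⁻¹
Layer 1: 1.7 × 58 × 2.8×10⁻⁴ = 0.027608 m
2×10⁻⁴ × 0.28 × 350 = 0.01960 m
408–2008 m: 1600 × 1×10⁻⁴ × 0.37 = 0.05920 m
Δh = 0.027608 + 0.01960 + 0.05920 = 0.106408 m ≈ 11 cm

about 11 cm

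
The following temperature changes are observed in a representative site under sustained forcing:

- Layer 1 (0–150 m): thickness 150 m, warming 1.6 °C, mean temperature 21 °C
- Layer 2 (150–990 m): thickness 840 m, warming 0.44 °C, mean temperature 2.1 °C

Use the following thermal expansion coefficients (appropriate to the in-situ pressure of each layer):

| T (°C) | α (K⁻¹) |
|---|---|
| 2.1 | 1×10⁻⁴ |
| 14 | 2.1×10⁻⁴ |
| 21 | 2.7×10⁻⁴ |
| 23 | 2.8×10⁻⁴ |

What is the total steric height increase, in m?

Layer 1 at 21 °C → α = 2.7×10⁻⁴ K⁻¹
Layer 2 at 2.1 °C → α = 1×10⁻⁴ K⁻¹
0–150 m: 1.6 × 150 × 2.7×10⁻⁴ = 0.06480 m
Layer 2: 0.44 × 1×10⁻⁴ × 840 = 0.03696 m
Δh = 0.06480 + 0.03696 = 0.10176 m ≈ 0.102 m

about 0.102 m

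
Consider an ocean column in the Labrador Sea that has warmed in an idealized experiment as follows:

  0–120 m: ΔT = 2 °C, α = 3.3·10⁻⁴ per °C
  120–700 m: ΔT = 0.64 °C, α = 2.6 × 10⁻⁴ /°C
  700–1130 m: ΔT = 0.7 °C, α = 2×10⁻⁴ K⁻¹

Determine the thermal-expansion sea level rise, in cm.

Layer 1: 2 × 3.3×10⁻⁴ × 120 = 0.07920 m
0.64 × 580 × 2.6×10⁻⁴ = 0.096512 m
0.7 × 2×10⁻⁴ × 430 = 0.06020 m
Δh = 0.07920 + 0.096512 + 0.06020 = 0.235912 m

about 24 cm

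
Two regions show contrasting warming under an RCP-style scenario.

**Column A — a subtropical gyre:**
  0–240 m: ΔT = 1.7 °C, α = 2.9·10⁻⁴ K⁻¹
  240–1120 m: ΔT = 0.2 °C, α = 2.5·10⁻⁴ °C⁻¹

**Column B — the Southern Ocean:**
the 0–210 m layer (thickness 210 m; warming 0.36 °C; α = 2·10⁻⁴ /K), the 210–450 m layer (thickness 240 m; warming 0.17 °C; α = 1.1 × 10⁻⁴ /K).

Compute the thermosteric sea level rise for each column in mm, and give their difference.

A 2.9×10⁻⁴ × 1.7 × 240 = 0.11832 m
A 240–1120 m: 0.2 × 880 × 2.5×10⁻⁴ = 0.04400 m
A total: 0.16232 m
B 210 × 2×10⁻⁴ × 0.36 = 0.01512 m
B 210–450 m: 1.1×10⁻⁴ × 0.17 × 240 = 0.004488 m
B total: 0.019608 m
Difference: 0.16232 − 0.019608 = 0.142712 m

Δh_A ≈ 160 mm, Δh_B ≈ 20 mm; difference ≈ 140 mm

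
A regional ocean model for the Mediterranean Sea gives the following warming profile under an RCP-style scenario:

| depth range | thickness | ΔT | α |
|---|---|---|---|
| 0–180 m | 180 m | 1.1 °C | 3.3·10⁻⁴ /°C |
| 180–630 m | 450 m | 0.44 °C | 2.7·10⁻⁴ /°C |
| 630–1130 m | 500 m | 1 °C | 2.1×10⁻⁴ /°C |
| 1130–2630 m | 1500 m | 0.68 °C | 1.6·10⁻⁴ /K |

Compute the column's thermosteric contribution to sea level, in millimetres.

Δh ≈ 390 mm

0–180 m: 180 × 3.3×10⁻⁴ × 1.1 = 0.06534 m
Layer 2: 450 × 2.7×10⁻⁴ × 0.44 = 0.05346 m
500 × 2.1×10⁻⁴ × 1 = 0.10500 m
1500 × 0.68 × 1.6×10⁻⁴ = 0.16320 m
Δh = 0.06534 + 0.05346 + 0.10500 + 0.16320 = 0.38700 m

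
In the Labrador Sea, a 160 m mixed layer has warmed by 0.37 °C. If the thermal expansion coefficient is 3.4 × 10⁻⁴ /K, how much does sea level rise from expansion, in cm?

Δh = αΔT·H = 3.4×10⁻⁴ × 0.37 × 160 = 0.020128 m

Δh = 2.01 cm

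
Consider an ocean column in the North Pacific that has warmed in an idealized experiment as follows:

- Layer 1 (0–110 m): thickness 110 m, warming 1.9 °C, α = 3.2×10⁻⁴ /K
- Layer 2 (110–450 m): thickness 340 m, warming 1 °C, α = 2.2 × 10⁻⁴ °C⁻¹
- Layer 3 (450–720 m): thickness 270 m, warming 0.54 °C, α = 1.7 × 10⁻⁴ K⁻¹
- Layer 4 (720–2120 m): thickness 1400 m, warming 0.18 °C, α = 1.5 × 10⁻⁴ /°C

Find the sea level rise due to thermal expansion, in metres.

Δh = 0.20 m

3.2×10⁻⁴ × 1.9 × 110 = 0.06688 m
110–450 m: 2.2×10⁻⁴ × 340 × 1 = 0.07480 m
270 × 1.7×10⁻⁴ × 0.54 = 0.024786 m
Layer 4: 0.18 × 1.5×10⁻⁴ × 1400 = 0.03780 m
Δh = 0.06688 + 0.07480 + 0.024786 + 0.03780 = 0.204266 m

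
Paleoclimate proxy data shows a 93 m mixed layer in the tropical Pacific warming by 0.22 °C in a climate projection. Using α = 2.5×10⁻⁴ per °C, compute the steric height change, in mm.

Δh = αΔT·H = 2.5×10⁻⁴ × 0.22 × 93 = 0.005115 m

Δh ≈ 5.12 mm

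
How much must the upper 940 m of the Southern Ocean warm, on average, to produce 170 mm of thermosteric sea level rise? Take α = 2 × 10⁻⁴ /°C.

ΔT = Δh/(αH) = 0.17 / (2×10⁻⁴ × 940) ≈ 0.9043 K

about 0.90 K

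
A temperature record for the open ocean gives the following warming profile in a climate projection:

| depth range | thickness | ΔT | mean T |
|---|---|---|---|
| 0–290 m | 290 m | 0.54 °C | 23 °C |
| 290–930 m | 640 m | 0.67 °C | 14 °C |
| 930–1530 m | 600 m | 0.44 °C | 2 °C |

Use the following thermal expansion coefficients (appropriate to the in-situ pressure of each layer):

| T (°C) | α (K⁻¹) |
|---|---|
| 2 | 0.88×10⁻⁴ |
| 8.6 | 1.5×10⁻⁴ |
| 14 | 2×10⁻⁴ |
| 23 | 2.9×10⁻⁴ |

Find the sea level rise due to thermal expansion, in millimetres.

Layer 1 at 23 °C → α = 2.9×10⁻⁴ K⁻¹
Layer 2 at 14 °C → α = 2×10⁻⁴ K⁻¹
Layer 3 at 2 °C → α = 0.88×10⁻⁴ K⁻¹
0–290 m: 290 × 0.54 × 2.9×10⁻⁴ = 0.045414 m
640 × 2×10⁻⁴ × 0.67 = 0.08576 m
Layer 3: 0.44 × 0.88×10⁻⁴ × 600 = 0.023232 m
Δh = 0.045414 + 0.08576 + 0.023232 = 0.154406 m ≈ 154 mm

Δh = 154 mm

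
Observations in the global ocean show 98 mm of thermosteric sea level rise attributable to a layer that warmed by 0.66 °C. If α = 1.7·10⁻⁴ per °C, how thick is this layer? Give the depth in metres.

873 m

H = Δh/(αΔT) = 0.098 / (1.7×10⁻⁴ × 0.66) ≈ 873.4 m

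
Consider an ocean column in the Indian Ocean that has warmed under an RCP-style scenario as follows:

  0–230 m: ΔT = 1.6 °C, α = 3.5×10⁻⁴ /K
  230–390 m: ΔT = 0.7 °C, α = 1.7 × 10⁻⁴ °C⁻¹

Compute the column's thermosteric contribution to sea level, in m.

Δh ≈ 0.148 m

0–230 m: 3.5×10⁻⁴ × 1.6 × 230 = 0.12880 m
Layer 2: 160 × 0.7 × 1.7×10⁻⁴ = 0.01904 m
Δh = 0.12880 + 0.01904 = 0.14784 m ≈ 0.148 m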